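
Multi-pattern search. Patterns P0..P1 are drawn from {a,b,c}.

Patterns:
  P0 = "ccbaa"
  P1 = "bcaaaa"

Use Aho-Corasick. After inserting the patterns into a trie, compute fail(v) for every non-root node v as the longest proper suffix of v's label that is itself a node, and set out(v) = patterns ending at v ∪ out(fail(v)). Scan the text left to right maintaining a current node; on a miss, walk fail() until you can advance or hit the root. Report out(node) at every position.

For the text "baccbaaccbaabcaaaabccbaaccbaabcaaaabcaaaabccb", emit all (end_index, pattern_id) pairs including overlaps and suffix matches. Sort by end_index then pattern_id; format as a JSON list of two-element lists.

Build:
Trie nodes:
  n0 'ε': b→6 c→1
  n1 'c': c→2
  n2 'cc': b→3
  n3 'ccb': a→4
  n4 'ccba': a→5
  n5 'ccbaa': ·  ←P0
  n6 'b': c→7
  n7 'bc': a→8
  n8 'bca': a→9
  n9 'bcaa': a→10
  n10 'bcaaa': a→11
  n11 'bcaaaa': ·  ←P1

Failure links (BFS by depth):
  fail(1) 'c': from fail(0)=0 chase 'c': 0 ⇒ 0;  out=∅∪out(0)=∅
  fail(6) 'b': from fail(0)=0 chase 'b': 0 ⇒ 0;  out=∅∪out(0)=∅
  fail(2) 'cc': from fail(1)=0 chase 'c': 0 ⇒ 1;  out=∅∪out(1)=∅
  fail(7) 'bc': from fail(6)=0 chase 'c': 0 ⇒ 1;  out=∅∪out(1)=∅
  fail(3) 'ccb': from fail(2)=1 chase 'b': 1→0 ⇒ 6;  out=∅∪out(6)=∅
  fail(8) 'bca': from fail(7)=1 chase 'a': 1→0 ⇒ 0;  out=∅∪out(0)=∅
  fail(4) 'ccba': from fail(3)=6 chase 'a': 6→0 ⇒ 0;  out=∅∪out(0)=∅
  fail(9) 'bcaa': from fail(8)=0 chase 'a': 0 ⇒ 0;  out=∅∪out(0)=∅
  fail(5) 'ccbaa': from fail(4)=0 chase 'a': 0 ⇒ 0;  out={0}∪out(0)={0}
  fail(10) 'bcaaa': from fail(9)=0 chase 'a': 0 ⇒ 0;  out=∅∪out(0)=∅
  fail(11) 'bcaaaa': from fail(10)=0 chase 'a': 0 ⇒ 0;  out={1}∪out(0)={1}

Text stream:
[0] read 'b'  n0⇒n6
[1] read 'a'  n6⇒n0 ·f
[2] read 'c'  n0⇒n1
[3] read 'c'  n1⇒n2
[4] read 'b'  n2⇒n3
[5] read 'a'  n3⇒n4
[6] read 'a'  n4⇒n5  emit P0@[2:6]
[7] read 'c'  n5⇒n1 ·f
[8] read 'c'  n1⇒n2
[9] read 'b'  n2⇒n3
[10] read 'a'  n3⇒n4
[11] read 'a'  n4⇒n5  emit P0@[7:11]
[12] read 'b'  n5⇒n6 ·f
[13] read 'c'  n6⇒n7
[14] read 'a'  n7⇒n8
[15] read 'a'  n8⇒n9
[16] read 'a'  n9⇒n10
[17] read 'a'  n10⇒n11  emit P1@[12:17]
[18] read 'b'  n11⇒n6 ·f
[19] read 'c'  n6⇒n7
[20] read 'c'  n7⇒n2 ·f
[21] read 'b'  n2⇒n3
[22] read 'a'  n3⇒n4
[23] read 'a'  n4⇒n5  emit P0@[19:23]
[24] read 'c'  n5⇒n1 ·f
[25] read 'c'  n1⇒n2
[26] read 'b'  n2⇒n3
[27] read 'a'  n3⇒n4
[28] read 'a'  n4⇒n5  emit P0@[24:28]
[29] read 'b'  n5⇒n6 ·f
[30] read 'c'  n6⇒n7
[31] read 'a'  n7⇒n8
[32] read 'a'  n8⇒n9
[33] read 'a'  n9⇒n10
[34] read 'a'  n10⇒n11  emit P1@[29:34]
[35] read 'b'  n11⇒n6 ·f
[36] read 'c'  n6⇒n7
[37] read 'a'  n7⇒n8
[38] read 'a'  n8⇒n9
[39] read 'a'  n9⇒n10
[40] read 'a'  n10⇒n11  emit P1@[35:40]
[41] read 'b'  n11⇒n6 ·f
[42] read 'c'  n6⇒n7
[43] read 'c'  n7⇒n2 ·f
[44] read 'b'  n2⇒n3

Result: [[6,0],[11,0],[17,1],[23,0],[28,0],[34,1],[40,1]]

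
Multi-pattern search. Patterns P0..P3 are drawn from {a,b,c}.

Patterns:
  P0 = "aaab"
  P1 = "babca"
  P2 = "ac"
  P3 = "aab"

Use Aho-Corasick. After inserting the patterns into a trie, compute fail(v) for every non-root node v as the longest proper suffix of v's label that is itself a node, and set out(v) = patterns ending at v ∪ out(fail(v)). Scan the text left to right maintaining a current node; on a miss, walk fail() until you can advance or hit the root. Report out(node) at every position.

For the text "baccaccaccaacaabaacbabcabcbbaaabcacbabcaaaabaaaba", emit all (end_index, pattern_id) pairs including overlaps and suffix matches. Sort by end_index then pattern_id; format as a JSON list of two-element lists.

Build automaton:
Trie nodes:
  n0 'ε': a→1 b→5
  n1 'a': a→2 c→10
  n2 'aa': a→3 b→11
  n3 'aaa': b→4
  n4 'aaab': ·  ←P0
  n5 'b': a→6
  n6 'ba': b→7
  n7 'bab': c→8
  n8 'babc': a→9
  n9 'babca': ·  ←P1
  n10 'ac': ·  ←P2
  n11 'aab': ·  ←P3

Failure links (BFS by depth):
  fail(1) 'a': from fail(0)=0 chase 'a': 0 ⇒ 0;  out=∅∪out(0)=∅
  fail(5) 'b': from fail(0)=0 chase 'b': 0 ⇒ 0;  out=∅∪out(0)=∅
  fail(2) 'aa': from fail(1)=0 chase 'a': 0 ⇒ 1;  out=∅∪out(1)=∅
  fail(6) 'ba': from fail(5)=0 chase 'a': 0 ⇒ 1;  out=∅∪out(1)=∅
  fail(10) 'ac': from fail(1)=0 chase 'c': 0 ⇒ 0;  out={2}∪out(0)={2}
  fail(3) 'aaa': from fail(2)=1 chase 'a': 1 ⇒ 2;  out=∅∪out(2)=∅
  fail(7) 'bab': from fail(6)=1 chase 'b': 1→0 ⇒ 5;  out=∅∪out(5)=∅
  fail(11) 'aab': from fail(2)=1 chase 'b': 1→0 ⇒ 5;  out={3}∪out(5)={3}
  fail(4) 'aaab': from fail(3)=2 chase 'b': 2 ⇒ 11;  out={0}∪out(11)={0,3}
  fail(8) 'babc': from fail(7)=5 chase 'c': 5→0 ⇒ 0;  out=∅∪out(0)=∅
  fail(9) 'babca': from fail(8)=0 chase 'a': 0 ⇒ 1;  out={1}∪out(1)={1}

Run:
[0] read 'b'  n0⇒n5
[1] read 'a'  n5⇒n6
[2] read 'c'  n6⇒n10 (fail-walked)  ** P2@[1:2]
[3] read 'c'  n10⇒n0 (fail-walked)
[4] read 'a'  n0⇒n1
[5] read 'c'  n1⇒n10  ** P2@[4:5]
[6] read 'c'  n10⇒n0 (fail-walked)
[7] read 'a'  n0⇒n1
[8] read 'c'  n1⇒n10  ** P2@[7:8]
[9] read 'c'  n10⇒n0 (fail-walked)
[10] read 'a'  n0⇒n1
[11] read 'a'  n1⇒n2
[12] read 'c'  n2⇒n10 (fail-walked)  ** P2@[11:12]
[13] read 'a'  n10⇒n1 (fail-walked)
[14] read 'a'  n1⇒n2
[15] read 'b'  n2⇒n11  ** P3@[13:15]
[16] read 'a'  n11⇒n6 (fail-walked)
[17] read 'a'  n6⇒n2 (fail-walked)
[18] read 'c'  n2⇒n10 (fail-walked)  ** P2@[17:18]
[19] read 'b'  n10⇒n5 (fail-walked)
[20] read 'a'  n5⇒n6
[21] read 'b'  n6⇒n7
[22] read 'c'  n7⇒n8
[23] read 'a'  n8⇒n9  ** P1@[19:23]
[24] read 'b'  n9⇒n5 (fail-walked)
[25] read 'c'  n5⇒n0 (fail-walked)
[26] read 'b'  n0⇒n5
[27] read 'b'  n5⇒n5 (fail-walked)
[28] read 'a'  n5⇒n6
[29] read 'a'  n6⇒n2 (fail-walked)
[30] read 'a'  n2⇒n3
[31] read 'b'  n3⇒n4  ** P0@[28:31],P3@[29:31]
[32] read 'c'  n4⇒n0 (fail-walked)
[33] read 'a'  n0⇒n1
[34] read 'c'  n1⇒n10  ** P2@[33:34]
[35] read 'b'  n10⇒n5 (fail-walked)
[36] read 'a'  n5⇒n6
[37] read 'b'  n6⇒n7
[38] read 'c'  n7⇒n8
[39] read 'a'  n8⇒n9  ** P1@[35:39]
[40] read 'a'  n9⇒n2 (fail-walked)
[41] read 'a'  n2⇒n3
[42] read 'a'  n3⇒n3 (fail-walked)
[43] read 'b'  n3⇒n4  ** P0@[40:43],P3@[41:43]
[44] read 'a'  n4⇒n6 (fail-walked)
[45] read 'a'  n6⇒n2 (fail-walked)
[46] read 'a'  n2⇒n3
[47] read 'b'  n3⇒n4  ** P0@[44:47],P3@[45:47]
[48] read 'a'  n4⇒n6 (fail-walked)

Matches: [[2,2],[5,2],[8,2],[12,2],[15,3],[18,2],[23,1],[31,0],[31,3],[34,2],[39,1],[43,0],[43,3],[47,0],[47,3]]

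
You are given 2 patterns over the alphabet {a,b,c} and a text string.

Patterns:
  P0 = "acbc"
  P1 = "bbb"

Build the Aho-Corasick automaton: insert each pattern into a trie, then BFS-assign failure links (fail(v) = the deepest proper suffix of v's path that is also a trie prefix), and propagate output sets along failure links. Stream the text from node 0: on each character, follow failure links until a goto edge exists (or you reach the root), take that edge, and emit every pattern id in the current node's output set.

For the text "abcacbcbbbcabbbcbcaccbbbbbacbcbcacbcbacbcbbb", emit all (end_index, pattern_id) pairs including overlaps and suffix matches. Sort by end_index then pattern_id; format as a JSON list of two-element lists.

Build:
Trie (insert patterns):
  0='ε' goto a→1 b→5
  1='a' goto c→2
  2='ac' goto b→3
  3='acb' goto c→4
  4='acbc' goto ·  ←P0
  5='b' goto b→6
  6='bb' goto b→7
  7='bbb' goto ·  ←P1

Failure links (BFS by depth):
  fail(1) 'a': from fail(0)=0 chase 'a': 0 ⇒ 0;  out=∅∪out(0)=∅
  fail(5) 'b': from fail(0)=0 chase 'b': 0 ⇒ 0;  out=∅∪out(0)=∅
  fail(2) 'ac': from fail(1)=0 chase 'c': 0 ⇒ 0;  out=∅∪out(0)=∅
  fail(6) 'bb': from fail(5)=0 chase 'b': 0 ⇒ 5;  out=∅∪out(5)=∅
  fail(3) 'acb': from fail(2)=0 chase 'b': 0 ⇒ 5;  out=∅∪out(5)=∅
  fail(7) 'bbb': from fail(6)=5 chase 'b': 5 ⇒ 6;  out={1}∪out(6)={1}
  fail(4) 'acbc': from fail(3)=5 chase 'c': 5→0 ⇒ 0;  out={0}∪out(0)={0}

Scan:
pos 0 'a': at 1
pos 1 'b': at 5 (via fail)
pos 2 'c': at 0 (via fail)
pos 3 'a': at 1
pos 4 'c': at 2
pos 5 'b': at 3
pos 6 'c': at 4  ** P0@[3:6]
pos 7 'b': at 5 (via fail)
pos 8 'b': at 6
pos 9 'b': at 7  ** P1@[7:9]
pos 10 'c': at 0 (via fail)
pos 11 'a': at 1
pos 12 'b': at 5 (via fail)
pos 13 'b': at 6
pos 14 'b': at 7  ** P1@[12:14]
pos 15 'c': at 0 (via fail)
pos 16 'b': at 5
pos 17 'c': at 0 (via fail)
pos 18 'a': at 1
pos 19 'c': at 2
pos 20 'c': at 0 (via fail)
pos 21 'b': at 5
pos 22 'b': at 6
pos 23 'b': at 7  ** P1@[21:23]
pos 24 'b': at 7 (via fail)  ** P1@[22:24]
pos 25 'b': at 7 (via fail)  ** P1@[23:25]
pos 26 'a': at 1 (via fail)
pos 27 'c': at 2
pos 28 'b': at 3
pos 29 'c': at 4  ** P0@[26:29]
pos 30 'b': at 5 (via fail)
pos 31 'c': at 0 (via fail)
pos 32 'a': at 1
pos 33 'c': at 2
pos 34 'b': at 3
pos 35 'c': at 4  ** P0@[32:35]
pos 36 'b': at 5 (via fail)
pos 37 'a': at 1 (via fail)
pos 38 'c': at 2
pos 39 'b': at 3
pos 40 'c': at 4  ** P0@[37:40]
pos 41 'b': at 5 (via fail)
pos 42 'b': at 6
pos 43 'b': at 7  ** P1@[41:43]

Matches: [[6,0],[9,1],[14,1],[23,1],[24,1],[25,1],[29,0],[35,0],[40,0],[43,1]]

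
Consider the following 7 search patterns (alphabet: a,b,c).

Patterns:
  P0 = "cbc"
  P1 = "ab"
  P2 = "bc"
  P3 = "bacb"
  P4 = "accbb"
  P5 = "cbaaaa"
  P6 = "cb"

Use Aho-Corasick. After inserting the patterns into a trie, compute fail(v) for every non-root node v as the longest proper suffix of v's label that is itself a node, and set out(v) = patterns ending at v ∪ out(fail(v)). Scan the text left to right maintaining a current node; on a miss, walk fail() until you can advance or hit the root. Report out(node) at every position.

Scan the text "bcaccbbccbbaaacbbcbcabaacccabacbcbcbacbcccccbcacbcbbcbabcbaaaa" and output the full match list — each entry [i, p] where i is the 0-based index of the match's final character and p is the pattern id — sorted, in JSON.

Build automaton:
Trie (insert patterns):
  0='ε' goto a→4 b→6 c→1
  1='c' goto b→2
  2='cb' goto a→15 c→3  ←P6
  3='cbc' goto ·  ←P0
  4='a' goto b→5 c→11
  5='ab' goto ·  ←P1
  6='b' goto a→8 c→7
  7='bc' goto ·  ←P2
  8='ba' goto c→9
  9='bac' goto b→10
  10='bacb' goto ·  ←P3
  11='ac' goto c→12
  12='acc' goto b→13
  13='accb' goto b→14
  14='accbb' goto ·  ←P4
  15='cba' goto a→16
  16='cbaa' goto a→17
  17='cbaaa' goto a→18
  18='cbaaaa' goto ·  ←P5

BFS fail/out derivation:
  n1('c'): parent n0 fail=0; on 'c' 0 → fail=0;  out ∅∪∅=∅
  n4('a'): parent n0 fail=0; on 'a' 0 → fail=0;  out ∅∪∅=∅
  n6('b'): parent n0 fail=0; on 'b' 0 → fail=0;  out ∅∪∅=∅
  n2('cb'): parent n1 fail=0; on 'b' 0 → fail=6;  out {6}∪∅={6}
  n5('ab'): parent n4 fail=0; on 'b' 0 → fail=6;  out {1}∪∅={1}
  n7('bc'): parent n6 fail=0; on 'c' 0 → fail=1;  out {2}∪∅={2}
  n8('ba'): parent n6 fail=0; on 'a' 0 → fail=4;  out ∅∪∅=∅
  n11('ac'): parent n4 fail=0; on 'c' 0 → fail=1;  out ∅∪∅=∅
  n3('cbc'): parent n2 fail=6; on 'c' 6 → fail=7;  out {0}∪{2}={0,2}
  n9('bac'): parent n8 fail=4; on 'c' 4 → fail=11;  out ∅∪∅=∅
  n12('acc'): parent n11 fail=1; on 'c' 1→0 → fail=1;  out ∅∪∅=∅
  n15('cba'): parent n2 fail=6; on 'a' 6 → fail=8;  out ∅∪∅=∅
  n10('bacb'): parent n9 fail=11; on 'b' 11→1 → fail=2;  out {3}∪{6}={3,6}
  n13('accb'): parent n12 fail=1; on 'b' 1 → fail=2;  out ∅∪{6}={6}
  n16('cbaa'): parent n15 fail=8; on 'a' 8→4→0 → fail=4;  out ∅∪∅=∅
  n14('accbb'): parent n13 fail=2; on 'b' 2→6→0 → fail=6;  out {4}∪∅={4}
  n17('cbaaa'): parent n16 fail=4; on 'a' 4→0 → fail=4;  out ∅∪∅=∅
  n18('cbaaaa'): parent n17 fail=4; on 'a' 4→0 → fail=4;  out {5}∪∅={5}

Run:
pos 0 'b': at 6
pos 1 'c': at 7  emit P2@[0:1]
pos 2 'a': at 4 ·f
pos 3 'c': at 11
pos 4 'c': at 12
pos 5 'b': at 13  emit P6@[4:5]
pos 6 'b': at 14  emit P4@[2:6]
pos 7 'c': at 7 ·f  emit P2@[6:7]
pos 8 'c': at 1 ·f
pos 9 'b': at 2  emit P6@[8:9]
pos 10 'b': at 6 ·f
pos 11 'a': at 8
pos 12 'a': at 4 ·f
pos 13 'a': at 4 ·f
pos 14 'c': at 11
pos 15 'b': at 2 ·f  emit P6@[14:15]
pos 16 'b': at 6 ·f
pos 17 'c': at 7  emit P2@[16:17]
pos 18 'b': at 2 ·f  emit P6@[17:18]
pos 19 'c': at 3  emit P0@[17:19],P2@[18:19]
pos 20 'a': at 4 ·f
pos 21 'b': at 5  emit P1@[20:21]
pos 22 'a': at 8 ·f
pos 23 'a': at 4 ·f
pos 24 'c': at 11
pos 25 'c': at 12
pos 26 'c': at 1 ·f
pos 27 'a': at 4 ·f
pos 28 'b': at 5  emit P1@[27:28]
pos 29 'a': at 8 ·f
pos 30 'c': at 9
pos 31 'b': at 10  emit P3@[28:31],P6@[30:31]
pos 32 'c': at 3 ·f  emit P0@[30:32],P2@[31:32]
pos 33 'b': at 2 ·f  emit P6@[32:33]
pos 34 'c': at 3  emit P0@[32:34],P2@[33:34]
pos 35 'b': at 2 ·f  emit P6@[34:35]
pos 36 'a': at 15
pos 37 'c': at 9 ·f
pos 38 'b': at 10  emit P3@[35:38],P6@[37:38]
pos 39 'c': at 3 ·f  emit P0@[37:39],P2@[38:39]
pos 40 'c': at 1 ·f
pos 41 'c': at 1 ·f
pos 42 'c': at 1 ·f
pos 43 'c': at 1 ·f
pos 44 'b': at 2  emit P6@[43:44]
pos 45 'c': at 3  emit P0@[43:45],P2@[44:45]
pos 46 'a': at 4 ·f
pos 47 'c': at 11
pos 48 'b': at 2 ·f  emit P6@[47:48]
pos 49 'c': at 3  emit P0@[47:49],P2@[48:49]
pos 50 'b': at 2 ·f  emit P6@[49:50]
pos 51 'b': at 6 ·f
pos 52 'c': at 7  emit P2@[51:52]
pos 53 'b': at 2 ·f  emit P6@[52:53]
pos 54 'a': at 15
pos 55 'b': at 5 ·f  emit P1@[54:55]
pos 56 'c': at 7 ·f  emit P2@[55:56]
pos 57 'b': at 2 ·f  emit P6@[56:57]
pos 58 'a': at 15
pos 59 'a': at 16
pos 60 'a': at 17
pos 61 'a': at 18  emit P5@[56:61]

All matches (sorted): [[1,2],[5,6],[6,4],[7,2],[9,6],[15,6],[17,2],[18,6],[19,0],[19,2],[21,1],[28,1],[31,3],[31,6],[32,0],[32,2],[33,6],[34,0],[34,2],[35,6],[38,3],[38,6],[39,0],[39,2],[44,6],[45,0],[45,2],[48,6],[49,0],[49,2],[50,6],[52,2],[53,6],[55,1],[56,2],[57,6],[61,5]]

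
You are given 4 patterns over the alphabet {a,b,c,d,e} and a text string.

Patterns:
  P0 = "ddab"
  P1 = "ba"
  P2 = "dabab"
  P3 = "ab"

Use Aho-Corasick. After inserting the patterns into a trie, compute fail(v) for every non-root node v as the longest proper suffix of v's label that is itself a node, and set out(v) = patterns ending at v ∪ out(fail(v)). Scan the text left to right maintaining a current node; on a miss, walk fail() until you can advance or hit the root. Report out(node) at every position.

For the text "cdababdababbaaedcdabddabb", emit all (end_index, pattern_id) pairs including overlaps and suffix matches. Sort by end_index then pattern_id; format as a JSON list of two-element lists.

Construct AC machine:
Trie nodes:
  0='ε' goto a→11 b→5 d→1
  1='d' goto a→7 d→2
  2='dd' goto a→3
  3='dda' goto b→4
  4='ddab' goto ·  ←P0
  5='b' goto a→6
  6='ba' goto ·  ←P1
  7='da' goto b→8
  8='dab' goto a→9
  9='daba' goto b→10
  10='dabab' goto ·  ←P2
  11='a' goto b→12
  12='ab' goto ·  ←P3

BFS fail/out derivation:
  fail(1) 'd': from fail(0)=0 chase 'd': 0 ⇒ 0;  out=∅∪out(0)=∅
  fail(5) 'b': from fail(0)=0 chase 'b': 0 ⇒ 0;  out=∅∪out(0)=∅
  fail(11) 'a': from fail(0)=0 chase 'a': 0 ⇒ 0;  out=∅∪out(0)=∅
  fail(2) 'dd': from fail(1)=0 chase 'd': 0 ⇒ 1;  out=∅∪out(1)=∅
  fail(6) 'ba': from fail(5)=0 chase 'a': 0 ⇒ 11;  out={1}∪out(11)={1}
  fail(7) 'da': from fail(1)=0 chase 'a': 0 ⇒ 11;  out=∅∪out(11)=∅
  fail(12) 'ab': from fail(11)=0 chase 'b': 0 ⇒ 5;  out={3}∪out(5)={3}
  fail(3) 'dda': from fail(2)=1 chase 'a': 1 ⇒ 7;  out=∅∪out(7)=∅
  fail(8) 'dab': from fail(7)=11 chase 'b': 11 ⇒ 12;  out=∅∪out(12)={3}
  fail(4) 'ddab': from fail(3)=7 chase 'b': 7 ⇒ 8;  out={0}∪out(8)={0,3}
  fail(9) 'daba': from fail(8)=12 chase 'a': 12→5 ⇒ 6;  out=∅∪out(6)={1}
  fail(10) 'dabab': from fail(9)=6 chase 'b': 6→11 ⇒ 12;  out={2}∪out(12)={2,3}

Scan:
i=0 'c': node 0→0
i=1 'd': node 0→1
i=2 'a': node 1→7
i=3 'b': node 7→8  emit P3@[2:3]
i=4 'a': node 8→9  emit P1@[3:4]
i=5 'b': node 9→10  emit P2@[1:5],P3@[4:5]
i=6 'd': node 10→1 (via fail)
i=7 'a': node 1→7
i=8 'b': node 7→8  emit P3@[7:8]
i=9 'a': node 8→9  emit P1@[8:9]
i=10 'b': node 9→10  emit P2@[6:10],P3@[9:10]
i=11 'b': node 10→5 (via fail)
i=12 'a': node 5→6  emit P1@[11:12]
i=13 'a': node 6→11 (via fail)
i=14 'e': node 11→0 (via fail)
i=15 'd': node 0→1
i=16 'c': node 1→0 (via fail)
i=17 'd': node 0→1
i=18 'a': node 1→7
i=19 'b': node 7→8  emit P3@[18:19]
i=20 'd': node 8→1 (via fail)
i=21 'd': node 1→2
i=22 'a': node 2→3
i=23 'b': node 3→4  emit P0@[20:23],P3@[22:23]
i=24 'b': node 4→5 (via fail)

All matches (sorted): [[3,3],[4,1],[5,2],[5,3],[8,3],[9,1],[10,2],[10,3],[12,1],[19,3],[23,0],[23,3]]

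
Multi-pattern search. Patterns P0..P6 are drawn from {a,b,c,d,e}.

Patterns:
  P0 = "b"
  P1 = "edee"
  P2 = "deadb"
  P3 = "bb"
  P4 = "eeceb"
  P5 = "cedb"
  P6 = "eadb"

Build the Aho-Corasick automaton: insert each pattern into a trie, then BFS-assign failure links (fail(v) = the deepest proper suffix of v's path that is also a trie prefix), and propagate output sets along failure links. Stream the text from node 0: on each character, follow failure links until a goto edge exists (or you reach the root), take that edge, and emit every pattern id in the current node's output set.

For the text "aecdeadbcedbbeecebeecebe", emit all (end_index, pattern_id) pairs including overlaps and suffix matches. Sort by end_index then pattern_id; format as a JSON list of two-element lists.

Build:
Trie nodes:
  0='ε' goto b→1 c→16 d→6 e→2
  1='b' goto b→11  [P0 ends]
  2='e' goto a→20 d→3 e→12
  3='ed' goto e→4
  4='ede' goto e→5
  5='edee' goto ·  [P1 ends]
  6='d' goto e→7
  7='de' goto a→8
  8='dea' goto d→9
  9='dead' goto b→10
  10='deadb' goto ·  [P2 ends]
  11='bb' goto ·  [P3 ends]
  12='ee' goto c→13
  13='eec' goto e→14
  14='eece' goto b→15
  15='eeceb' goto ·  [P4 ends]
  16='c' goto e→17
  17='ce' goto d→18
  18='ced' goto b→19
  19='cedb' goto ·  [P5 ends]
  20='ea' goto d→21
  21='ead' goto b→22
  22='eadb' goto ·  [P6 ends]

Failure links (BFS by depth):
  fail(1) 'b': from fail(0)=0 chase 'b': 0 ⇒ 0;  out={0}∪out(0)={0}
  fail(2) 'e': from fail(0)=0 chase 'e': 0 ⇒ 0;  out=∅∪out(0)=∅
  fail(6) 'd': from fail(0)=0 chase 'd': 0 ⇒ 0;  out=∅∪out(0)=∅
  fail(16) 'c': from fail(0)=0 chase 'c': 0 ⇒ 0;  out=∅∪out(0)=∅
  fail(3) 'ed': from fail(2)=0 chase 'd': 0 ⇒ 6;  out=∅∪out(6)=∅
  fail(7) 'de': from fail(6)=0 chase 'e': 0 ⇒ 2;  out=∅∪out(2)=∅
  fail(11) 'bb': from fail(1)=0 chase 'b': 0 ⇒ 1;  out={3}∪out(1)={0,3}
  fail(12) 'ee': from fail(2)=0 chase 'e': 0 ⇒ 2;  out=∅∪out(2)=∅
  fail(17) 'ce': from fail(16)=0 chase 'e': 0 ⇒ 2;  out=∅∪out(2)=∅
  fail(20) 'ea': from fail(2)=0 chase 'a': 0 ⇒ 0;  out=∅∪out(0)=∅
  fail(4) 'ede': from fail(3)=6 chase 'e': 6 ⇒ 7;  out=∅∪out(7)=∅
  fail(8) 'dea': from fail(7)=2 chase 'a': 2 ⇒ 20;  out=∅∪out(20)=∅
  fail(13) 'eec': from fail(12)=2 chase 'c': 2→0 ⇒ 16;  out=∅∪out(16)=∅
  fail(18) 'ced': from fail(17)=2 chase 'd': 2 ⇒ 3;  out=∅∪out(3)=∅
  fail(21) 'ead': from fail(20)=0 chase 'd': 0 ⇒ 6;  out=∅∪out(6)=∅
  fail(5) 'edee': from fail(4)=7 chase 'e': 7→2 ⇒ 12;  out={1}∪out(12)={1}
  fail(9) 'dead': from fail(8)=20 chase 'd': 20 ⇒ 21;  out=∅∪out(21)=∅
  fail(14) 'eece': from fail(13)=16 chase 'e': 16 ⇒ 17;  out=∅∪out(17)=∅
  fail(19) 'cedb': from fail(18)=3 chase 'b': 3→6→0 ⇒ 1;  out={5}∪out(1)={0,5}
  fail(22) 'eadb': from fail(21)=6 chase 'b': 6→0 ⇒ 1;  out={6}∪out(1)={0,6}
  fail(10) 'deadb': from fail(9)=21 chase 'b': 21 ⇒ 22;  out={2}∪out(22)={0,2,6}
  fail(15) 'eeceb': from fail(14)=17 chase 'b': 17→2→0 ⇒ 1;  out={4}∪out(1)={0,4}

Run:
[0] read 'a'  n0⇒n0
[1] read 'e'  n0⇒n2
[2] read 'c'  n2⇒n16 (fail-walked)
[3] read 'd'  n16⇒n6 (fail-walked)
[4] read 'e'  n6⇒n7
[5] read 'a'  n7⇒n8
[6] read 'd'  n8⇒n9
[7] read 'b'  n9⇒n10  ** P0@[7:7],P2@[3:7],P6@[4:7]
[8] read 'c'  n10⇒n16 (fail-walked)
[9] read 'e'  n16⇒n17
[10] read 'd'  n17⇒n18
[11] read 'b'  n18⇒n19  ** P0@[11:11],P5@[8:11]
[12] read 'b'  n19⇒n11 (fail-walked)  ** P0@[12:12],P3@[11:12]
[13] read 'e'  n11⇒n2 (fail-walked)
[14] read 'e'  n2⇒n12
[15] read 'c'  n12⇒n13
[16] read 'e'  n13⇒n14
[17] read 'b'  n14⇒n15  ** P0@[17:17],P4@[13:17]
[18] read 'e'  n15⇒n2 (fail-walked)
[19] read 'e'  n2⇒n12
[20] read 'c'  n12⇒n13
[21] read 'e'  n13⇒n14
[22] read 'b'  n14⇒n15  ** P0@[22:22],P4@[18:22]
[23] read 'e'  n15⇒n2 (fail-walked)

Result: [[7,0],[7,2],[7,6],[11,0],[11,5],[12,0],[12,3],[17,0],[17,4],[22,0],[22,4]]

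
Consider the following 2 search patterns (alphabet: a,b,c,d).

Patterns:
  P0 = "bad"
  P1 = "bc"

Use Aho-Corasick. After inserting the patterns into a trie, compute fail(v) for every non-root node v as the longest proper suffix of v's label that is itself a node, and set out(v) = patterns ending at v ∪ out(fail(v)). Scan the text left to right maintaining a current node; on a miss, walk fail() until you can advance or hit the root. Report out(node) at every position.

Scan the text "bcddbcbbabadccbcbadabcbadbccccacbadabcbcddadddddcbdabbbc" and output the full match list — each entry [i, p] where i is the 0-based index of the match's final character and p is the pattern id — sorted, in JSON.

Construct AC machine:
Trie nodes:
  n0 'ε': b→1
  n1 'b': a→2 c→4
  n2 'ba': d→3
  n3 'bad': ·  ←P0
  n4 'bc': ·  ←P1

Failure links (BFS by depth):
  fail(1) 'b': from fail(0)=0 chase 'b': 0 ⇒ 0;  out=∅∪out(0)=∅
  fail(2) 'ba': from fail(1)=0 chase 'a': 0 ⇒ 0;  out=∅∪out(0)=∅
  fail(4) 'bc': from fail(1)=0 chase 'c': 0 ⇒ 0;  out={1}∪out(0)={1}
  fail(3) 'bad': from fail(2)=0 chase 'd': 0 ⇒ 0;  out={0}∪out(0)={0}

Scan:
i=0 'b': node 0→1
i=1 'c': node 1→4  → match P1@[0:1]
i=2 'd': node 4→0 ·f
i=3 'd': node 0→0
i=4 'b': node 0→1
i=5 'c': node 1→4  → match P1@[4:5]
i=6 'b': node 4→1 ·f
i=7 'b': node 1→1 ·f
i=8 'a': node 1→2
i=9 'b': node 2→1 ·f
i=10 'a': node 1→2
i=11 'd': node 2→3  → match P0@[9:11]
i=12 'c': node 3→0 ·f
i=13 'c': node 0→0
i=14 'b': node 0→1
i=15 'c': node 1→4  → match P1@[14:15]
i=16 'b': node 4→1 ·f
i=17 'a': node 1→2
i=18 'd': node 2→3  → match P0@[16:18]
i=19 'a': node 3→0 ·f
i=20 'b': node 0→1
i=21 'c': node 1→4  → match P1@[20:21]
i=22 'b': node 4→1 ·f
i=23 'a': node 1→2
i=24 'd': node 2→3  → match P0@[22:24]
i=25 'b': node 3→1 ·f
i=26 'c': node 1→4  → match P1@[25:26]
i=27 'c': node 4→0 ·f
i=28 'c': node 0→0
i=29 'c': node 0→0
i=30 'a': node 0→0
i=31 'c': node 0→0
i=32 'b': node 0→1
i=33 'a': node 1→2
i=34 'd': node 2→3  → match P0@[32:34]
i=35 'a': node 3→0 ·f
i=36 'b': node 0→1
i=37 'c': node 1→4  → match P1@[36:37]
i=38 'b': node 4→1 ·f
i=39 'c': node 1→4  → match P1@[38:39]
i=40 'd': node 4→0 ·f
i=41 'd': node 0→0
i=42 'a': node 0→0
i=43 'd': node 0→0
i=44 'd': node 0→0
i=45 'd': node 0→0
i=46 'd': node 0→0
i=47 'd': node 0→0
i=48 'c': node 0→0
i=49 'b': node 0→1
i=50 'd': node 1→0 ·f
i=51 'a': node 0→0
i=52 'b': node 0→1
i=53 'b': node 1→1 ·f
i=54 'b': node 1→1 ·f
i=55 'c': node 1→4  → match P1@[54:55]

Matches: [[1,1],[5,1],[11,0],[15,1],[18,0],[21,1],[24,0],[26,1],[34,0],[37,1],[39,1],[55,1]]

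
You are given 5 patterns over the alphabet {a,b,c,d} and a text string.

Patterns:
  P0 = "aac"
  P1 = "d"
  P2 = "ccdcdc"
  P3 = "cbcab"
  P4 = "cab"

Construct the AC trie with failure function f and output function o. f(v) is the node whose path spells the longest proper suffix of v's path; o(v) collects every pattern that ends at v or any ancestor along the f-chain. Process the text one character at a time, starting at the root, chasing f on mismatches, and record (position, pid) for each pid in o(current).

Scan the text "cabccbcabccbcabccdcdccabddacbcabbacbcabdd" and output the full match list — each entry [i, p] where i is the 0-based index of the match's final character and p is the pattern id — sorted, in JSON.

Build automaton:
Trie nodes:
  n0 'ε': a→1 c→5 d→4
  n1 'a': a→2
  n2 'aa': c→3
  n3 'aac': ·  [P0 ends]
  n4 'd': ·  [P1 ends]
  n5 'c': a→15 b→11 c→6
  n6 'cc': d→7
  n7 'ccd': c→8
  n8 'ccdc': d→9
  n9 'ccdcd': c→10
  n10 'ccdcdc': ·  [P2 ends]
  n11 'cb': c→12
  n12 'cbc': a→13
  n13 'cbca': b→14
  n14 'cbcab': ·  [P3 ends]
  n15 'ca': b→16
  n16 'cab': ·  [P4 ends]

Failure links (BFS by depth):
  n1('a'): parent n0 fail=0; on 'a' 0 → fail=0;  out ∅∪∅=∅
  n4('d'): parent n0 fail=0; on 'd' 0 → fail=0;  out {1}∪∅={1}
  n5('c'): parent n0 fail=0; on 'c' 0 → fail=0;  out ∅∪∅=∅
  n2('aa'): parent n1 fail=0; on 'a' 0 → fail=1;  out ∅∪∅=∅
  n6('cc'): parent n5 fail=0; on 'c' 0 → fail=5;  out ∅∪∅=∅
  n11('cb'): parent n5 fail=0; on 'b' 0 → fail=0;  out ∅∪∅=∅
  n15('ca'): parent n5 fail=0; on 'a' 0 → fail=1;  out ∅∪∅=∅
  n3('aac'): parent n2 fail=1; on 'c' 1→0 → fail=5;  out {0}∪∅={0}
  n7('ccd'): parent n6 fail=5; on 'd' 5→0 → fail=4;  out ∅∪{1}={1}
  n12('cbc'): parent n11 fail=0; on 'c' 0 → fail=5;  out ∅∪∅=∅
  n16('cab'): parent n15 fail=1; on 'b' 1→0 → fail=0;  out {4}∪∅={4}
  n8('ccdc'): parent n7 fail=4; on 'c' 4→0 → fail=5;  out ∅∪∅=∅
  n13('cbca'): parent n12 fail=5; on 'a' 5 → fail=15;  out ∅∪∅=∅
  n9('ccdcd'): parent n8 fail=5; on 'd' 5→0 → fail=4;  out ∅∪{1}={1}
  n14('cbcab'): parent n13 fail=15; on 'b' 15 → fail=16;  out {3}∪{4}={3,4}
  n10('ccdcdc'): parent n9 fail=4; on 'c' 4→0 → fail=5;  out {2}∪∅={2}

Text stream:
pos 0 'c': at 5
pos 1 'a': at 15
pos 2 'b': at 16  ** P4@[0:2]
pos 3 'c': at 5 ·f
pos 4 'c': at 6
pos 5 'b': at 11 ·f
pos 6 'c': at 12
pos 7 'a': at 13
pos 8 'b': at 14  ** P3@[4:8],P4@[6:8]
pos 9 'c': at 5 ·f
pos 10 'c': at 6
pos 11 'b': at 11 ·f
pos 12 'c': at 12
pos 13 'a': at 13
pos 14 'b': at 14  ** P3@[10:14],P4@[12:14]
pos 15 'c': at 5 ·f
pos 16 'c': at 6
pos 17 'd': at 7  ** P1@[17:17]
pos 18 'c': at 8
pos 19 'd': at 9  ** P1@[19:19]
pos 20 'c': at 10  ** P2@[15:20]
pos 21 'c': at 6 ·f
pos 22 'a': at 15 ·f
pos 23 'b': at 16  ** P4@[21:23]
pos 24 'd': at 4 ·f  ** P1@[24:24]
pos 25 'd': at 4 ·f  ** P1@[25:25]
pos 26 'a': at 1 ·f
pos 27 'c': at 5 ·f
pos 28 'b': at 11
pos 29 'c': at 12
pos 30 'a': at 13
pos 31 'b': at 14  ** P3@[27:31],P4@[29:31]
pos 32 'b': at 0 ·f
pos 33 'a': at 1
pos 34 'c': at 5 ·f
pos 35 'b': at 11
pos 36 'c': at 12
pos 37 'a': at 13
pos 38 'b': at 14  ** P3@[34:38],P4@[36:38]
pos 39 'd': at 4 ·f  ** P1@[39:39]
pos 40 'd': at 4 ·f  ** P1@[40:40]

Matches: [[2,4],[8,3],[8,4],[14,3],[14,4],[17,1],[19,1],[20,2],[23,4],[24,1],[25,1],[31,3],[31,4],[38,3],[38,4],[39,1],[40,1]]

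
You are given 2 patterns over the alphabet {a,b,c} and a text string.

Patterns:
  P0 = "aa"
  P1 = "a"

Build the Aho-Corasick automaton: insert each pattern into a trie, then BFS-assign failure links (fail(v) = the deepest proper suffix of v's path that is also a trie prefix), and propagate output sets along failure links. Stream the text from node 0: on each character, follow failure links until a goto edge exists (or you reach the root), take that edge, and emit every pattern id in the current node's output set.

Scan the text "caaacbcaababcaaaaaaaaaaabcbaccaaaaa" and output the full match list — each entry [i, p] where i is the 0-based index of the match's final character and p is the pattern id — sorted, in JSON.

Build automaton:
Trie nodes:
  0='ε' goto a→1
  1='a' goto a→2  ←P1
  2='aa' goto ·  ←P0

Failure links (BFS by depth):
  fail(1) 'a': from fail(0)=0 chase 'a': 0 ⇒ 0;  out={1}∪out(0)={1}
  fail(2) 'aa': from fail(1)=0 chase 'a': 0 ⇒ 1;  out={0}∪out(1)={0,1}

Text stream:
[0] read 'c'  n0⇒n0
[1] read 'a'  n0⇒n1  ** P1@[1:1]
[2] read 'a'  n1⇒n2  ** P0@[1:2],P1@[2:2]
[3] read 'a'  n2⇒n2 (fail-walked)  ** P0@[2:3],P1@[3:3]
[4] read 'c'  n2⇒n0 (fail-walked)
[5] read 'b'  n0⇒n0
[6] read 'c'  n0⇒n0
[7] read 'a'  n0⇒n1  ** P1@[7:7]
[8] read 'a'  n1⇒n2  ** P0@[7:8],P1@[8:8]
[9] read 'b'  n2⇒n0 (fail-walked)
[10] read 'a'  n0⇒n1  ** P1@[10:10]
[11] read 'b'  n1⇒n0 (fail-walked)
[12] read 'c'  n0⇒n0
[13] read 'a'  n0⇒n1  ** P1@[13:13]
[14] read 'a'  n1⇒n2  ** P0@[13:14],P1@[14:14]
[15] read 'a'  n2⇒n2 (fail-walked)  ** P0@[14:15],P1@[15:15]
[16] read 'a'  n2⇒n2 (fail-walked)  ** P0@[15:16],P1@[16:16]
[17] read 'a'  n2⇒n2 (fail-walked)  ** P0@[16:17],P1@[17:17]
[18] read 'a'  n2⇒n2 (fail-walked)  ** P0@[17:18],P1@[18:18]
[19] read 'a'  n2⇒n2 (fail-walked)  ** P0@[18:19],P1@[19:19]
[20] read 'a'  n2⇒n2 (fail-walked)  ** P0@[19:20],P1@[20:20]
[21] read 'a'  n2⇒n2 (fail-walked)  ** P0@[20:21],P1@[21:21]
[22] read 'a'  n2⇒n2 (fail-walked)  ** P0@[21:22],P1@[22:22]
[23] read 'a'  n2⇒n2 (fail-walked)  ** P0@[22:23],P1@[23:23]
[24] read 'b'  n2⇒n0 (fail-walked)
[25] read 'c'  n0⇒n0
[26] read 'b'  n0⇒n0
[27] read 'a'  n0⇒n1  ** P1@[27:27]
[28] read 'c'  n1⇒n0 (fail-walked)
[29] read 'c'  n0⇒n0
[30] read 'a'  n0⇒n1  ** P1@[30:30]
[31] read 'a'  n1⇒n2  ** P0@[30:31],P1@[31:31]
[32] read 'a'  n2⇒n2 (fail-walked)  ** P0@[31:32],P1@[32:32]
[33] read 'a'  n2⇒n2 (fail-walked)  ** P0@[32:33],P1@[33:33]
[34] read 'a'  n2⇒n2 (fail-walked)  ** P0@[33:34],P1@[34:34]

Result: [[1,1],[2,0],[2,1],[3,0],[3,1],[7,1],[8,0],[8,1],[10,1],[13,1],[14,0],[14,1],[15,0],[15,1],[16,0],[16,1],[17,0],[17,1],[18,0],[18,1],[19,0],[19,1],[20,0],[20,1],[21,0],[21,1],[22,0],[22,1],[23,0],[23,1],[27,1],[30,1],[31,0],[31,1],[32,0],[32,1],[33,0],[33,1],[34,0],[34,1]]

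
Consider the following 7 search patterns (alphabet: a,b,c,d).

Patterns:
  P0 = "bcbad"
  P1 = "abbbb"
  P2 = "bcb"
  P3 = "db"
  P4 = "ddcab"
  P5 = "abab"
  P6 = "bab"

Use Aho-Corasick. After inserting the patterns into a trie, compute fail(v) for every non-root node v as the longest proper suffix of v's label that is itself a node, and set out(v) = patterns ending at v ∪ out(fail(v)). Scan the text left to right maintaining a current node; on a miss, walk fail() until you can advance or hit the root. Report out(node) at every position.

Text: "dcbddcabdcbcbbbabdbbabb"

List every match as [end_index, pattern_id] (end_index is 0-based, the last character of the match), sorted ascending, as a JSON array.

Construct AC machine:
Trie (insert patterns):
  0='ε' goto a→6 b→1 d→11
  1='b' goto a→19 c→2
  2='bc' goto b→3
  3='bcb' goto a→4  [P2 ends]
  4='bcba' goto d→5
  5='bcbad' goto ·  [P0 ends]
  6='a' goto b→7
  7='ab' goto a→17 b→8
  8='abb' goto b→9
  9='abbb' goto b→10
  10='abbbb' goto ·  [P1 ends]
  11='d' goto b→12 d→13
  12='db' goto ·  [P3 ends]
  13='dd' goto c→14
  14='ddc' goto a→15
  15='ddca' goto b→16
  16='ddcab' goto ·  [P4 ends]
  17='aba' goto b→18
  18='abab' goto ·  [P5 ends]
  19='ba' goto b→20
  20='bab' goto ·  [P6 ends]

Failure links (BFS by depth):
  n1('b'): parent n0 fail=0; on 'b' 0 → fail=0;  out ∅∪∅=∅
  n6('a'): parent n0 fail=0; on 'a' 0 → fail=0;  out ∅∪∅=∅
  n11('d'): parent n0 fail=0; on 'd' 0 → fail=0;  out ∅∪∅=∅
  n2('bc'): parent n1 fail=0; on 'c' 0 → fail=0;  out ∅∪∅=∅
  n7('ab'): parent n6 fail=0; on 'b' 0 → fail=1;  out ∅∪∅=∅
  n12('db'): parent n11 fail=0; on 'b' 0 → fail=1;  out {3}∪∅={3}
  n13('dd'): parent n11 fail=0; on 'd' 0 → fail=11;  out ∅∪∅=∅
  n19('ba'): parent n1 fail=0; on 'a' 0 → fail=6;  out ∅∪∅=∅
  n3('bcb'): parent n2 fail=0; on 'b' 0 → fail=1;  out {2}∪∅={2}
  n8('abb'): parent n7 fail=1; on 'b' 1→0 → fail=1;  out ∅∪∅=∅
  n14('ddc'): parent n13 fail=11; on 'c' 11→0 → fail=0;  out ∅∪∅=∅
  n17('aba'): parent n7 fail=1; on 'a' 1 → fail=19;  out ∅∪∅=∅
  n20('bab'): parent n19 fail=6; on 'b' 6 → fail=7;  out {6}∪∅={6}
  n4('bcba'): parent n3 fail=1; on 'a' 1 → fail=19;  out ∅∪∅=∅
  n9('abbb'): parent n8 fail=1; on 'b' 1→0 → fail=1;  out ∅∪∅=∅
  n15('ddca'): parent n14 fail=0; on 'a' 0 → fail=6;  out ∅∪∅=∅
  n18('abab'): parent n17 fail=19; on 'b' 19 → fail=20;  out {5}∪{6}={5,6}
  n5('bcbad'): parent n4 fail=19; on 'd' 19→6→0 → fail=11;  out {0}∪∅={0}
  n10('abbbb'): parent n9 fail=1; on 'b' 1→0 → fail=1;  out {1}∪∅={1}
  n16('ddcab'): parent n15 fail=6; on 'b' 6 → fail=7;  out {4}∪∅={4}

Run:
[0] read 'd'  n0⇒n11
[1] read 'c'  n11⇒n0 (fail-walked)
[2] read 'b'  n0⇒n1
[3] read 'd'  n1⇒n11 (fail-walked)
[4] read 'd'  n11⇒n13
[5] read 'c'  n13⇒n14
[6] read 'a'  n14⇒n15
[7] read 'b'  n15⇒n16  ** P4@[3:7]
[8] read 'd'  n16⇒n11 (fail-walked)
[9] read 'c'  n11⇒n0 (fail-walked)
[10] read 'b'  n0⇒n1
[11] read 'c'  n1⇒n2
[12] read 'b'  n2⇒n3  ** P2@[10:12]
[13] read 'b'  n3⇒n1 (fail-walked)
[14] read 'b'  n1⇒n1 (fail-walked)
[15] read 'a'  n1⇒n19
[16] read 'b'  n19⇒n20  ** P6@[14:16]
[17] read 'd'  n20⇒n11 (fail-walked)
[18] read 'b'  n11⇒n12  ** P3@[17:18]
[19] read 'b'  n12⇒n1 (fail-walked)
[20] read 'a'  n1⇒n19
[21] read 'b'  n19⇒n20  ** P6@[19:21]
[22] read 'b'  n20⇒n8 (fail-walked)

Matches: [[7,4],[12,2],[16,6],[18,3],[21,6]]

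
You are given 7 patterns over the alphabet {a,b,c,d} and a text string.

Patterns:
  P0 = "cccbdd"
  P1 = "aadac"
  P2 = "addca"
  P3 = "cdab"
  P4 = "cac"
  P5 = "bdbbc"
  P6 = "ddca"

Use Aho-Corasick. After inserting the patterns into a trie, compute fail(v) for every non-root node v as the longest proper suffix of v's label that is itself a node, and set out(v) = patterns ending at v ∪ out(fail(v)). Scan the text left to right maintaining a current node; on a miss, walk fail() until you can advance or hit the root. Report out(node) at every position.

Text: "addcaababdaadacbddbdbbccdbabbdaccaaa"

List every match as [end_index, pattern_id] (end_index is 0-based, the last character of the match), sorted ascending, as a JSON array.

Build automaton:
Trie nodes:
  0='ε' goto a→7 b→21 c→1 d→26
  1='c' goto a→19 c→2 d→16
  2='cc' goto c→3
  3='ccc' goto b→4
  4='cccb' goto d→5
  5='cccbd' goto d→6
  6='cccbdd' goto ·  [P0 ends]
  7='a' goto a→8 d→12
  8='aa' goto d→9
  9='aad' goto a→10
  10='aada' goto c→11
  11='aadac' goto ·  [P1 ends]
  12='ad' goto d→13
  13='add' goto c→14
  14='addc' goto a→15
  15='addca' goto ·  [P2 ends]
  16='cd' goto a→17
  17='cda' goto b→18
  18='cdab' goto ·  [P3 ends]
  19='ca' goto c→20
  20='cac' goto ·  [P4 ends]
  21='b' goto d→22
  22='bd' goto b→23
  23='bdb' goto b→24
  24='bdbb' goto c→25
  25='bdbbc' goto ·  [P5 ends]
  26='d' goto d→27
  27='dd' goto c→28
  28='ddc' goto a→29
  29='ddca' goto ·  [P6 ends]

BFS fail/out derivation:
  fail(1) 'c': from fail(0)=0 chase 'c': 0 ⇒ 0;  out=∅∪out(0)=∅
  fail(7) 'a': from fail(0)=0 chase 'a': 0 ⇒ 0;  out=∅∪out(0)=∅
  fail(21) 'b': from fail(0)=0 chase 'b': 0 ⇒ 0;  out=∅∪out(0)=∅
  fail(26) 'd': from fail(0)=0 chase 'd': 0 ⇒ 0;  out=∅∪out(0)=∅
  fail(2) 'cc': from fail(1)=0 chase 'c': 0 ⇒ 1;  out=∅∪out(1)=∅
  fail(8) 'aa': from fail(7)=0 chase 'a': 0 ⇒ 7;  out=∅∪out(7)=∅
  fail(12) 'ad': from fail(7)=0 chase 'd': 0 ⇒ 26;  out=∅∪out(26)=∅
  fail(16) 'cd': from fail(1)=0 chase 'd': 0 ⇒ 26;  out=∅∪out(26)=∅
  fail(19) 'ca': from fail(1)=0 chase 'a': 0 ⇒ 7;  out=∅∪out(7)=∅
  fail(22) 'bd': from fail(21)=0 chase 'd': 0 ⇒ 26;  out=∅∪out(26)=∅
  fail(27) 'dd': from fail(26)=0 chase 'd': 0 ⇒ 26;  out=∅∪out(26)=∅
  fail(3) 'ccc': from fail(2)=1 chase 'c': 1 ⇒ 2;  out=∅∪out(2)=∅
  fail(9) 'aad': from fail(8)=7 chase 'd': 7 ⇒ 12;  out=∅∪out(12)=∅
  fail(13) 'add': from fail(12)=26 chase 'd': 26 ⇒ 27;  out=∅∪out(27)=∅
  fail(17) 'cda': from fail(16)=26 chase 'a': 26→0 ⇒ 7;  out=∅∪out(7)=∅
  fail(20) 'cac': from fail(19)=7 chase 'c': 7→0 ⇒ 1;  out={4}∪out(1)={4}
  fail(23) 'bdb': from fail(22)=26 chase 'b': 26→0 ⇒ 21;  out=∅∪out(21)=∅
  fail(28) 'ddc': from fail(27)=26 chase 'c': 26→0 ⇒ 1;  out=∅∪out(1)=∅
  fail(4) 'cccb': from fail(3)=2 chase 'b': 2→1→0 ⇒ 21;  out=∅∪out(21)=∅
  fail(10) 'aada': from fail(9)=12 chase 'a': 12→26→0 ⇒ 7;  out=∅∪out(7)=∅
  fail(14) 'addc': from fail(13)=27 chase 'c': 27 ⇒ 28;  out=∅∪out(28)=∅
  fail(18) 'cdab': from fail(17)=7 chase 'b': 7→0 ⇒ 21;  out={3}∪out(21)={3}
  fail(24) 'bdbb': from fail(23)=21 chase 'b': 21→0 ⇒ 21;  out=∅∪out(21)=∅
  fail(29) 'ddca': from fail(28)=1 chase 'a': 1 ⇒ 19;  out={6}∪out(19)={6}
  fail(5) 'cccbd': from fail(4)=21 chase 'd': 21 ⇒ 22;  out=∅∪out(22)=∅
  fail(11) 'aadac': from fail(10)=7 chase 'c': 7→0 ⇒ 1;  out={1}∪out(1)={1}
  fail(15) 'addca': from fail(14)=28 chase 'a': 28 ⇒ 29;  out={2}∪out(29)={2,6}
  fail(25) 'bdbbc': from fail(24)=21 chase 'c': 21→0 ⇒ 1;  out={5}∪out(1)={5}
  fail(6) 'cccbdd': from fail(5)=22 chase 'd': 22→26 ⇒ 27;  out={0}∪out(27)={0}

Run:
pos 0 'a': at 7
pos 1 'd': at 12
pos 2 'd': at 13
pos 3 'c': at 14
pos 4 'a': at 15  emit P2@[0:4],P6@[1:4]
pos 5 'a': at 8 ·f
pos 6 'b': at 21 ·f
pos 7 'a': at 7 ·f
pos 8 'b': at 21 ·f
pos 9 'd': at 22
pos 10 'a': at 7 ·f
pos 11 'a': at 8
pos 12 'd': at 9
pos 13 'a': at 10
pos 14 'c': at 11  emit P1@[10:14]
pos 15 'b': at 21 ·f
pos 16 'd': at 22
pos 17 'd': at 27 ·f
pos 18 'b': at 21 ·f
pos 19 'd': at 22
pos 20 'b': at 23
pos 21 'b': at 24
pos 22 'c': at 25  emit P5@[18:22]
pos 23 'c': at 2 ·f
pos 24 'd': at 16 ·f
pos 25 'b': at 21 ·f
pos 26 'a': at 7 ·f
pos 27 'b': at 21 ·f
pos 28 'b': at 21 ·f
pos 29 'd': at 22
pos 30 'a': at 7 ·f
pos 31 'c': at 1 ·f
pos 32 'c': at 2
pos 33 'a': at 19 ·f
pos 34 'a': at 8 ·f
pos 35 'a': at 8 ·f

All matches (sorted): [[4,2],[4,6],[14,1],[22,5]]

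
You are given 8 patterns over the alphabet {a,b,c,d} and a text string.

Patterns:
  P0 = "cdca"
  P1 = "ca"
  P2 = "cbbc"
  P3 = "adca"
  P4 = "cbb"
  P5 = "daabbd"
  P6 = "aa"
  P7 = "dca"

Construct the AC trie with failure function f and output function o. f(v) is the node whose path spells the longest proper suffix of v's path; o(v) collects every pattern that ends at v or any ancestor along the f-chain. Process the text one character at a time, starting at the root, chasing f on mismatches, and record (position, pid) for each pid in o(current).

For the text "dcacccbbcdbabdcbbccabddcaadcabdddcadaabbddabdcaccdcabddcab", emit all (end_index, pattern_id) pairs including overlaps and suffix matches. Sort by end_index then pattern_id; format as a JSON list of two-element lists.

Build automaton:
Trie nodes:
  n0 'ε': a→9 c→1 d→13
  n1 'c': a→5 b→6 d→2
  n2 'cd': c→3
  n3 'cdc': a→4
  n4 'cdca': ·  ←P0
  n5 'ca': ·  ←P1
  n6 'cb': b→7
  n7 'cbb': c→8  ←P4
  n8 'cbbc': ·  ←P2
  n9 'a': a→19 d→10
  n10 'ad': c→11
  n11 'adc': a→12
  n12 'adca': ·  ←P3
  n13 'd': a→14 c→20
  n14 'da': a→15
  n15 'daa': b→16
  n16 'daab': b→17
  n17 'daabb': d→18
  n18 'daabbd': ·  ←P5
  n19 'aa': ·  ←P6
  n20 'dc': a→21
  n21 'dca': ·  ←P7

Failure links (BFS by depth):
  n1('c'): parent n0 fail=0; on 'c' 0 → fail=0;  out ∅∪∅=∅
  n9('a'): parent n0 fail=0; on 'a' 0 → fail=0;  out ∅∪∅=∅
  n13('d'): parent n0 fail=0; on 'd' 0 → fail=0;  out ∅∪∅=∅
  n2('cd'): parent n1 fail=0; on 'd' 0 → fail=13;  out ∅∪∅=∅
  n5('ca'): parent n1 fail=0; on 'a' 0 → fail=9;  out {1}∪∅={1}
  n6('cb'): parent n1 fail=0; on 'b' 0 → fail=0;  out ∅∪∅=∅
  n10('ad'): parent n9 fail=0; on 'd' 0 → fail=13;  out ∅∪∅=∅
  n14('da'): parent n13 fail=0; on 'a' 0 → fail=9;  out ∅∪∅=∅
  n19('aa'): parent n9 fail=0; on 'a' 0 → fail=9;  out {6}∪∅={6}
  n20('dc'): parent n13 fail=0; on 'c' 0 → fail=1;  out ∅∪∅=∅
  n3('cdc'): parent n2 fail=13; on 'c' 13 → fail=20;  out ∅∪∅=∅
  n7('cbb'): parent n6 fail=0; on 'b' 0 → fail=0;  out {4}∪∅={4}
  n11('adc'): parent n10 fail=13; on 'c' 13 → fail=20;  out ∅∪∅=∅
  n15('daa'): parent n14 fail=9; on 'a' 9 → fail=19;  out ∅∪{6}={6}
  n21('dca'): parent n20 fail=1; on 'a' 1 → fail=5;  out {7}∪{1}={1,7}
  n4('cdca'): parent n3 fail=20; on 'a' 20 → fail=21;  out {0}∪{1,7}={0,1,7}
  n8('cbbc'): parent n7 fail=0; on 'c' 0 → fail=1;  out {2}∪∅={2}
  n12('adca'): parent n11 fail=20; on 'a' 20 → fail=21;  out {3}∪{1,7}={1,3,7}
  n16('daab'): parent n15 fail=19; on 'b' 19→9→0 → fail=0;  out ∅∪∅=∅
  n17('daabb'): parent n16 fail=0; on 'b' 0 → fail=0;  out ∅∪∅=∅
  n18('daabbd'): parent n17 fail=0; on 'd' 0 → fail=13;  out {5}∪∅={5}

Text stream:
pos 0 'd': at 13
pos 1 'c': at 20
pos 2 'a': at 21  ** P1@[1:2],P7@[0:2]
pos 3 'c': at 1 (via fail)
pos 4 'c': at 1 (via fail)
pos 5 'c': at 1 (via fail)
pos 6 'b': at 6
pos 7 'b': at 7  ** P4@[5:7]
pos 8 'c': at 8  ** P2@[5:8]
pos 9 'd': at 2 (via fail)
pos 10 'b': at 0 (via fail)
pos 11 'a': at 9
pos 12 'b': at 0 (via fail)
pos 13 'd': at 13
pos 14 'c': at 20
pos 15 'b': at 6 (via fail)
pos 16 'b': at 7  ** P4@[14:16]
pos 17 'c': at 8  ** P2@[14:17]
pos 18 'c': at 1 (via fail)
pos 19 'a': at 5  ** P1@[18:19]
pos 20 'b': at 0 (via fail)
pos 21 'd': at 13
pos 22 'd': at 13 (via fail)
pos 23 'c': at 20
pos 24 'a': at 21  ** P1@[23:24],P7@[22:24]
pos 25 'a': at 19 (via fail)  ** P6@[24:25]
pos 26 'd': at 10 (via fail)
pos 27 'c': at 11
pos 28 'a': at 12  ** P1@[27:28],P3@[25:28],P7@[26:28]
pos 29 'b': at 0 (via fail)
pos 30 'd': at 13
pos 31 'd': at 13 (via fail)
pos 32 'd': at 13 (via fail)
pos 33 'c': at 20
pos 34 'a': at 21  ** P1@[33:34],P7@[32:34]
pos 35 'd': at 10 (via fail)
pos 36 'a': at 14 (via fail)
pos 37 'a': at 15  ** P6@[36:37]
pos 38 'b': at 16
pos 39 'b': at 17
pos 40 'd': at 18  ** P5@[35:40]
pos 41 'd': at 13 (via fail)
pos 42 'a': at 14
pos 43 'b': at 0 (via fail)
pos 44 'd': at 13
pos 45 'c': at 20
pos 46 'a': at 21  ** P1@[45:46],P7@[44:46]
pos 47 'c': at 1 (via fail)
pos 48 'c': at 1 (via fail)
pos 49 'd': at 2
pos 50 'c': at 3
pos 51 'a': at 4  ** P0@[48:51],P1@[50:51],P7@[49:51]
pos 52 'b': at 0 (via fail)
pos 53 'd': at 13
pos 54 'd': at 13 (via fail)
pos 55 'c': at 20
pos 56 'a': at 21  ** P1@[55:56],P7@[54:56]
pos 57 'b': at 0 (via fail)

All matches (sorted): [[2,1],[2,7],[7,4],[8,2],[16,4],[17,2],[19,1],[24,1],[24,7],[25,6],[28,1],[28,3],[28,7],[34,1],[34,7],[37,6],[40,5],[46,1],[46,7],[51,0],[51,1],[51,7],[56,1],[56,7]]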